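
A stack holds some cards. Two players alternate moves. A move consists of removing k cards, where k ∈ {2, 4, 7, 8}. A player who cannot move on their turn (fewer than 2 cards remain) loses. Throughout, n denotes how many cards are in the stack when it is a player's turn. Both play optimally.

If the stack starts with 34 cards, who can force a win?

The second player wins.

Use the standard recursion: the mover loses at a terminal position; elsewhere, the mover wins exactly when some move hands the opponent an L position.
n=0: no move → L
n=1: no move → L
n=2: →0(L), so W
n=3: →1(L), so W
n=4: →0(L), so W
n=5: →1(L), so W
n=6: →4(W), 2(W) — all W, so L
n=7: →0(L), so W
n=8: →6(L), so W
n=9: →1(L), so W
n=10: →6(L), so W
n=11: →9(W), 7(W), 4(W), 3(W) — all W, so L
n=12: →10(W), 8(W), 5(W), 4(W) — all W, so L
n=13: →11(L), so W
n=14: →12(L), so W
n=15: →11(L), so W
n=16: →12(L), so W
n=17: →15(W), 13(W), 10(W), 9(W) — all W, so L
n=18: →11(L), so W
n=19: →17(L), so W
n=20: →12(L), so W
n=21: →17(L), so W
n=22: →20(W), 18(W), 15(W), 14(W) — all W, so L
n=23: →21(W), 19(W), 16(W), 15(W) — all W, so L
n=24: →22(L), so W
n=25: →23(L), so W
n=26: →22(L), so W
n=27: →23(L), so W
n=28: →26(W), 24(W), 21(W), 20(W) — all W, so L
n=29: →22(L), so W
n=30: →28(L), so W
n=31: →23(L), so W
n=32: →28(L), so W
n=33: →31(W), 29(W), 26(W), 25(W) — all W, so L
n=34: →32(W), 30(W), 27(W), 26(W) — all W, so L
Every move from 34 reaches a W position, so the mover loses.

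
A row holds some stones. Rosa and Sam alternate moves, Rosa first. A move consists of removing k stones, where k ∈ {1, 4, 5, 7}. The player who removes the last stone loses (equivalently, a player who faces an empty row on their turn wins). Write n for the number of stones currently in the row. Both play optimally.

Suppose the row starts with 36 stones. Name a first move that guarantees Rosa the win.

Remove 1, leaving 35.

Classify positions by backward induction: terminal positions (no move available) are W. From any other position, the mover wins iff some move reaches an L.
n=0: no move; the opponent has just taken the last stone and therefore loses → W
n=1: only reaches 0(W), which is W → L
n=2: reaches L-position 1 → W
n=3: only reaches 2(W), which is W → L
n=4: reaches L-position 3 → W
n=5: reaches L-position 1 → W
n=6: reaches L-position 1 → W
n=7: reaches L-position 3 → W
n=8: reaches L-position 3 → W
n=9: only reaches 8(W), 5(W), 4(W), 2(W), all W → L
n=10: reaches L-position 9 → W
n=11: only reaches 10(W), 7(W), 6(W), 4(W), all W → L
n=12: reaches L-position 11 → W
n=13: reaches L-position 9 → W
n=14: reaches L-position 9 → W
n=15: reaches L-position 11 → W
n=16: reaches L-position 11 → W
n=17: only reaches 16(W), 13(W), 12(W), 10(W), all W → L
n=18: reaches L-position 17 → W
n=19: only reaches 18(W), 15(W), 14(W), 12(W), all W → L
n=20: reaches L-position 19 → W
n=21: reaches L-position 17 → W
n=22: reaches L-position 17 → W
n=23: reaches L-position 19 → W
n=24: reaches L-position 19 → W
n=25: only reaches 24(W), 21(W), 20(W), 18(W), all W → L
n=26: reaches L-position 25 → W
n=27: only reaches 26(W), 23(W), 22(W), 20(W), all W → L
n=28: reaches L-position 27 → W
n=29: reaches L-position 25 → W
n=30: reaches L-position 25 → W
n=31: reaches L-position 27 → W
n=32: reaches L-position 27 → W
n=33: only reaches 32(W), 29(W), 28(W), 26(W), all W → L
n=34: reaches L-position 33 → W
n=35: only reaches 34(W), 31(W), 30(W), 28(W), all W → L
n=36: reaches L-position 35 → W
From 36, the L positions reachable in one move are: 35.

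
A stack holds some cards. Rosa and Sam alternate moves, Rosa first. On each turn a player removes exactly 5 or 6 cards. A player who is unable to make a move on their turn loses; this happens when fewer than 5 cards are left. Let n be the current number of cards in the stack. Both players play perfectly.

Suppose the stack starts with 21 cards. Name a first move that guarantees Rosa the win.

Remove 6, leaving 15.

Build the W/L table. Terminal = L. A non-terminal position is W if it has a move to some L; otherwise it is L.
n=0: no move → L
n=1: no move → L
n=2: no move → L
n=3: no move → L
n=4: no move → L
n=5: W (go to 0, an L position)
n=6: W (go to 1, an L position)
n=7: W (go to 2, an L position)
n=8: W (go to 3, an L position)
n=9: W (go to 4, an L position)
n=10: W (go to 4, an L position)
n=11: L (options 6(W), 5(W) are all W)
n=12: L (options 7(W), 6(W) are all W)
n=13: L (options 8(W), 7(W) are all W)
n=14: L (options 9(W), 8(W) are all W)
n=15: L (options 10(W), 9(W) are all W)
n=16: W (go to 11, an L position)
n=17: W (go to 12, an L position)
n=18: W (go to 13, an L position)
n=19: W (go to 14, an L position)
n=20: W (go to 15, an L position)
n=21: W (go to 15, an L position)
From 21, the L positions reachable in one move are: 15.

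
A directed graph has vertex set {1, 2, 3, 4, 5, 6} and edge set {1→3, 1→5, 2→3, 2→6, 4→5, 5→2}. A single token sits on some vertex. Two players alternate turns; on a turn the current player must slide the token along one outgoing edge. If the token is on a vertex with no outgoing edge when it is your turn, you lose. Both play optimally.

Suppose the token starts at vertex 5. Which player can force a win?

The second player wins.

Use the standard recursion: the mover loses at a terminal position; elsewhere, the mover wins exactly when some move hands the opponent an L position.
Every edge goes from a vertex to one that appears earlier in the order 3, 6, 2, 5, 4, 1, so processing vertices in that order labels each vertex after all of its successors.
3: no outgoing edge → L
6: no outgoing edge → L
2: →6(L), so W
5: →2(W) only, which is W, so L
4: →5(L), so W
1: →5(L), so W
Every move from 5 reaches a W position, so the mover loses.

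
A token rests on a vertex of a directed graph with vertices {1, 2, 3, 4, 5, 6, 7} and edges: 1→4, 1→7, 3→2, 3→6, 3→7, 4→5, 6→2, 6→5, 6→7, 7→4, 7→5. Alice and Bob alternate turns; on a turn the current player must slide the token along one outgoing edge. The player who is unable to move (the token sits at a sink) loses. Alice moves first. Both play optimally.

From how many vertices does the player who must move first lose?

Compute win/loss labels from the base case upward. A position with no move is L. Any other position is W if it can reach an L in one move, else L.
Every edge goes from a vertex to one that appears earlier in the order 5, 2, 4, 7, 6, 3, 1, so processing vertices in that order labels each vertex after all of its successors.
5: no outgoing edge → L
2: no outgoing edge → L
4: can move to 5, which is L ⇒ W
7: can move to 5, which is L ⇒ W
6: can move to 2, which is L ⇒ W
3: can move to 2, which is L ⇒ W
1: moves to 7(W), 4(W); every one is W ⇒ L
The L vertices are 1, 2, 5; that is 3 in all.

3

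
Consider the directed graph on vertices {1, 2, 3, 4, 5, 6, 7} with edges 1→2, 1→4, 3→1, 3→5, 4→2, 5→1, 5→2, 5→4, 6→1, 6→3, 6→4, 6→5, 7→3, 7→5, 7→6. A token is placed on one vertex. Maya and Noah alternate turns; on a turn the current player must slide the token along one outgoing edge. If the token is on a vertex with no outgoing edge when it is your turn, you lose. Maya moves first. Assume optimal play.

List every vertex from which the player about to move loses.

2, 3

Compute win/loss labels from the base case upward. A position with no move is L. Any other position is W if it can reach an L in one move, else L.
Every edge goes from a vertex to one that appears earlier in the order 2, 4, 1, 5, 3, 6, 7, so processing vertices in that order labels each vertex after all of its successors.
2: no outgoing edge → L
4: can move to 2, which is L ⇒ W
1: can move to 2, which is L ⇒ W
5: can move to 2, which is L ⇒ W
3: moves to 5(W), 1(W); every one is W ⇒ L
6: can move to 3, which is L ⇒ W
7: can move to 3, which is L ⇒ W
The losing starting vertices are exactly the entries labelled L in this table (2 of them).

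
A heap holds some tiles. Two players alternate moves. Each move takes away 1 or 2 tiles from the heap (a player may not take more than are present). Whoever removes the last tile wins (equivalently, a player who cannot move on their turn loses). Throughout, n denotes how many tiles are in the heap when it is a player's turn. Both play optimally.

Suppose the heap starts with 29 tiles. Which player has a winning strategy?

Work bottom-up. With no move the player to move loses. Otherwise the position is W if at least one move leads to an L position for the opponent, and L if every move leads to a W.
n=0: no move → L
n=1: reaches L-position 0 → W
n=2: reaches L-position 0 → W
n=3: only reaches 2(W), 1(W), all W → L
n=4: reaches L-position 3 → W
n=5: reaches L-position 3 → W
n=6: only reaches 5(W), 4(W), all W → L
n=7: reaches L-position 6 → W
n=8: reaches L-position 6 → W
n=9: only reaches 8(W), 7(W), all W → L
n=10: reaches L-position 9 → W
n=11: reaches L-position 9 → W
n=12: only reaches 11(W), 10(W), all W → L
n=13: reaches L-position 12 → W
n=14: reaches L-position 12 → W
n=15: only reaches 14(W), 13(W), all W → L
n=16: reaches L-position 15 → W
n=17: reaches L-position 15 → W
n=18: only reaches 17(W), 16(W), all W → L
n=19: reaches L-position 18 → W
n=20: reaches L-position 18 → W
n=21: only reaches 20(W), 19(W), all W → L
n=22: reaches L-position 21 → W
n=23: reaches L-position 21 → W
n=24: only reaches 23(W), 22(W), all W → L
n=25: reaches L-position 24 → W
n=26: reaches L-position 24 → W
n=27: only reaches 26(W), 25(W), all W → L
n=28: reaches L-position 27 → W
n=29: reaches L-position 27 → W
The starting position 29 is W: the player to move should remove 2, leaving 27, handing over an L position.

The first player wins.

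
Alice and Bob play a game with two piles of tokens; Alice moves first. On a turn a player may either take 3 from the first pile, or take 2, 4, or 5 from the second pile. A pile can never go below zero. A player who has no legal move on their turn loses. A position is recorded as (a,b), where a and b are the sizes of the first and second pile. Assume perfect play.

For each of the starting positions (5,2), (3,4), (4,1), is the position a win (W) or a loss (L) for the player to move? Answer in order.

(5,2): L, (3,4): W, (4,1): W

Positions with no move are L. A position that does have a move is losing for the player to move precisely when every available move leads to a winning position for the opponent. Fill in the labels:
No move ever increases a pile, so every position that can arise here has a ≤ 5 and b ≤ 4; it is enough to label the cells with 0 ≤ a ≤ 5 and 0 ≤ b ≤ 4.
Every move lowers a or b (never raises either), so fill the grid row by row in increasing a, and left to right within a row: each cell's successors are then already labelled.
      b=0  b=1  b=2  b=3  b=4
a=0:    L    L    W    W    W
a=1:    L    L    W    W    W
a=2:    L    L    W    W    W
a=3:    W    W    L    L    W
a=4:    W    W    L    L    W
a=5:    W    W    L    L    W
Cells with no legal move (terminal, hence L): (0,0), (0,1), (1,0), (1,1), (2,0), (2,1).
The remaining L cells, each justified by listing all of its moves:
(3,2): only reaches (0,2)(W), (3,0)(W), all W → L
(3,3): only reaches (0,3)(W), (3,1)(W), all W → L
(4,2): only reaches (1,2)(W), (4,0)(W), all W → L
(4,3): only reaches (1,3)(W), (4,1)(W), all W → L
(5,2): only reaches (2,2)(W), (5,0)(W), all W → L
(5,3): only reaches (2,3)(W), (5,1)(W), all W → L
Every other cell has at least one move into one of the L cells above, so it is W.
(5,2): one of the L cells justified above, so L
(3,4): the move to (3,2) reaches an L cell, so W
(4,1): the move to (1,1) reaches an L cell, so W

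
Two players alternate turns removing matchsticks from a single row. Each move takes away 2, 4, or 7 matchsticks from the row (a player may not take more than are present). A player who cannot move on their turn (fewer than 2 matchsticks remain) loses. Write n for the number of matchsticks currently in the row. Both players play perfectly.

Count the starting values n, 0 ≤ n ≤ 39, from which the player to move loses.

14

Use the standard recursion: the mover loses at a terminal position; elsewhere, the mover wins exactly when some move hands the opponent an L position.
n=0: no move → L
n=1: no move → L
n=2: reaches L-position 0 → W
n=3: reaches L-position 1 → W
n=4: reaches L-position 0 → W
n=5: reaches L-position 1 → W
n=6: only reaches 4(W), 2(W), all W → L
n=7: reaches L-position 0 → W
n=8: reaches L-position 6 → W
n=9: only reaches 7(W), 5(W), 2(W), all W → L
n=10: reaches L-position 6 → W
n=11: reaches L-position 9 → W
n=12: only reaches 10(W), 8(W), 5(W), all W → L
n=13: reaches L-position 9 → W
n=14: reaches L-position 12 → W
n=15: only reaches 13(W), 11(W), 8(W), all W → L
n=16: reaches L-position 12 → W
n=17: reaches L-position 15 → W
n=18: only reaches 16(W), 14(W), 11(W), all W → L
n=19: reaches L-position 15 → W
n=20: reaches L-position 18 → W
n=21: only reaches 19(W), 17(W), 14(W), all W → L
n=22: reaches L-position 18 → W
n=23: reaches L-position 21 → W
n=24: only reaches 22(W), 20(W), 17(W), all W → L
n=25: reaches L-position 21 → W
n=26: reaches L-position 24 → W
n=27: only reaches 25(W), 23(W), 20(W), all W → L
n=28: reaches L-position 24 → W
n=29: reaches L-position 27 → W
n=30: only reaches 28(W), 26(W), 23(W), all W → L
n=31: reaches L-position 27 → W
n=32: reaches L-position 30 → W
n=33: only reaches 31(W), 29(W), 26(W), all W → L
n=34: reaches L-position 30 → W
n=35: reaches L-position 33 → W
n=36: only reaches 34(W), 32(W), 29(W), all W → L
n=37: reaches L-position 33 → W
n=38: reaches L-position 36 → W
n=39: only reaches 37(W), 35(W), 32(W), all W → L
L entries with 0 ≤ n ≤ 39: n = 0, 1, 6, 9, 12, 15, 18, 21, 24, 27, 30, 33, 36, 39; that makes 14.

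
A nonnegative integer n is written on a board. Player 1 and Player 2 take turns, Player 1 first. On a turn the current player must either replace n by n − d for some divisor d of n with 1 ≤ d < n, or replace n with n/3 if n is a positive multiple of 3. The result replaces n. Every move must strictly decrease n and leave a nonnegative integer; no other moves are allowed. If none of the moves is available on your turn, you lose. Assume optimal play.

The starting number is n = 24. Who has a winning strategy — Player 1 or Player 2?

Label each position W (a win for the player to move) or L (a loss). A position with no legal move is L; any other position is W exactly when some move reaches an L, and L when every move reaches a W.
n=0: no move → L
n=1: no move → L
n=2: →1(L), so W
n=3: →1(L), so W
n=4: →2(W), 3(W) — all W, so L
n=5: →4(L), so W
n=6: →4(L), so W
n=7: →6(W) only, which is W, so L
n=8: →4(L), so W
n=9: →3(W), 6(W), 8(W) — all W, so L
n=10: →9(L), so W
n=11: →10(W) only, which is W, so L
n=12: →4(L), so W
n=13: →12(W) only, which is W, so L
n=14: →7(L), so W
n=15: →5(W), 10(W), 12(W), 14(W) — all W, so L
n=16: →15(L), so W
n=17: →16(W) only, which is W, so L
n=18: →9(L), so W
n=19: →18(W) only, which is W, so L
n=20: →15(L), so W
n=21: →7(L), so W
n=22: →11(L), so W
n=23: →22(W) only, which is W, so L
n=24: →23(L), so W
The starting position 24 is W: Player 1 should move to 23, handing over an L position.

Player 1 wins.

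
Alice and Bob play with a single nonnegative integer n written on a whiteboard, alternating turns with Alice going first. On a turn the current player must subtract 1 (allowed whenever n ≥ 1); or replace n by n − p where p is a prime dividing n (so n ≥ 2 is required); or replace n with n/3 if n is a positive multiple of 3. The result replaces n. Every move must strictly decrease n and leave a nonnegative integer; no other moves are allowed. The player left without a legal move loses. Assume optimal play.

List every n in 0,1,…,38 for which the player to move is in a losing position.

Build the W/L table. Terminal = L. A non-terminal position is W if it has a move to some L; otherwise it is L.
n=0: no move → L
n=1: reaches L-position 0 → W
n=2: reaches L-position 0 → W
n=3: reaches L-position 0 → W
n=4: only reaches 2(W), 3(W), all W → L
n=5: reaches L-position 0 → W
n=6: reaches L-position 4 → W
n=7: reaches L-position 0 → W
n=8: only reaches 6(W), 7(W), all W → L
n=9: reaches L-position 8 → W
n=10: reaches L-position 8 → W
n=11: reaches L-position 0 → W
n=12: reaches L-position 4 → W
n=13: reaches L-position 0 → W
n=14: only reaches 7(W), 12(W), 13(W), all W → L
n=15: reaches L-position 14 → W
n=16: reaches L-position 14 → W
n=17: reaches L-position 0 → W
n=18: only reaches 6(W), 15(W), 16(W), 17(W), all W → L
n=19: reaches L-position 0 → W
n=20: reaches L-position 18 → W
n=21: reaches L-position 14 → W
n=22: only reaches 11(W), 20(W), 21(W), all W → L
n=23: reaches L-position 0 → W
n=24: reaches L-position 8 → W
n=25: only reaches 20(W), 24(W), all W → L
n=26: reaches L-position 25 → W
n=27: only reaches 9(W), 24(W), 26(W), all W → L
n=28: reaches L-position 27 → W
n=29: reaches L-position 0 → W
n=30: reaches L-position 25 → W
n=31: reaches L-position 0 → W
n=32: only reaches 30(W), 31(W), all W → L
n=33: reaches L-position 22 → W
n=34: reaches L-position 32 → W
n=35: only reaches 28(W), 30(W), 34(W), all W → L
n=36: reaches L-position 35 → W
n=37: reaches L-position 0 → W
n=38: only reaches 19(W), 36(W), 37(W), all W → L
Reading off the rows marked L gives the requested list; there are 11 such values of n.

0, 4, 8, 14, 18, 22, 25, 27, 32, 35, 38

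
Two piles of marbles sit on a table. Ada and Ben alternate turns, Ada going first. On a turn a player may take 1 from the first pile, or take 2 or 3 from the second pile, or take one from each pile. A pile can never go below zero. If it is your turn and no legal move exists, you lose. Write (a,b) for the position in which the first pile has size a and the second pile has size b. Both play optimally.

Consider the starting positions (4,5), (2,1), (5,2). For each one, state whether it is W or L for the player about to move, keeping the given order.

Classify positions by backward induction: terminal positions (no move available) are L. From any other position, the mover wins iff some move reaches an L.
No move ever increases a pile, so every position that can arise here has a ≤ 5 and b ≤ 5; it is enough to label the cells with 0 ≤ a ≤ 5 and 0 ≤ b ≤ 5.
Every move lowers a or b (never raises either), so fill the grid row by row in increasing a, and left to right within a row: each cell's successors are then already labelled.
      b=0  b=1  b=2  b=3  b=4  b=5
a=0:    L    L    W    W    W    L
a=1:    W    W    W    L    L    W
a=2:    L    L    W    W    W    W
a=3:    W    W    W    L    L    W
a=4:    L    L    W    W    W    W
a=5:    W    W    W    L    L    W
Cells with no legal move (terminal, hence L): (0,0), (0,1).
The remaining L cells, each justified by listing all of its moves:
(0,5): only reaches (0,3)(W), (0,2)(W), all W → L
(1,3): only reaches (0,3)(W), (1,1)(W), (1,0)(W), (0,2)(W), all W → L
(1,4): only reaches (0,4)(W), (1,2)(W), (1,1)(W), (0,3)(W), all W → L
(2,0): only reaches (1,0)(W), which is W → L
(2,1): only reaches (1,1)(W), (1,0)(W), all W → L
(3,3): only reaches (2,3)(W), (3,1)(W), (3,0)(W), (2,2)(W), all W → L
(3,4): only reaches (2,4)(W), (3,2)(W), (3,1)(W), (2,3)(W), all W → L
(4,0): only reaches (3,0)(W), which is W → L
(4,1): only reaches (3,1)(W), (3,0)(W), all W → L
(5,3): only reaches (4,3)(W), (5,1)(W), (5,0)(W), (4,2)(W), all W → L
(5,4): only reaches (4,4)(W), (5,2)(W), (5,1)(W), (4,3)(W), all W → L
Every other cell has at least one move into one of the L cells above, so it is W.
(4,5): the move to (3,4) reaches an L cell, so W
(2,1): one of the L cells justified above, so L
(5,2): the move to (4,1) reaches an L cell, so W

(4,5): W, (2,1): L, (5,2): W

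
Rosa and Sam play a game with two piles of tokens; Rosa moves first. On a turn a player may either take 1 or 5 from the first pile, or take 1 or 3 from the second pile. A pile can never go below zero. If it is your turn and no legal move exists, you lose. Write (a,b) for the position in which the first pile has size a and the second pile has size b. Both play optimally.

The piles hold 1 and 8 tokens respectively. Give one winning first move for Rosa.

Classify positions by backward induction: terminal positions (no move available) are L. From any other position, the mover wins iff some move reaches an L.
No move ever increases a pile, so every position that can arise here has a ≤ 1 and b ≤ 8; it is enough to label the cells with 0 ≤ a ≤ 1 and 0 ≤ b ≤ 8.
Every move lowers a or b (never raises either), so fill the grid row by row in increasing a, and left to right within a row: each cell's successors are then already labelled.
      b=0  b=1  b=2  b=3  b=4  b=5  b=6  b=7  b=8
a=0:    L    W    L    W    L    W    L    W    L
a=1:    W    L    W    L    W    L    W    L    W
Cells with no legal move (terminal, hence L): (0,0).
The remaining L cells, each justified by listing all of its moves:
(0,2): L (sole option (0,1)(W) is W)
(0,4): L (options (0,3)(W), (0,1)(W) are all W)
(0,6): L (options (0,5)(W), (0,3)(W) are all W)
(0,8): L (options (0,7)(W), (0,5)(W) are all W)
(1,1): L (options (0,1)(W), (1,0)(W) are all W)
(1,3): L (options (0,3)(W), (1,2)(W), (1,0)(W) are all W)
(1,5): L (options (0,5)(W), (1,4)(W), (1,2)(W) are all W)
(1,7): L (options (0,7)(W), (1,6)(W), (1,4)(W) are all W)
Every other cell has at least one move into one of the L cells above, so it is W.
From (1,8), the L positions reachable in one move are: (0,8), (1,7), (1,5). Any move reaching one of these is winning.

Move to (0,8).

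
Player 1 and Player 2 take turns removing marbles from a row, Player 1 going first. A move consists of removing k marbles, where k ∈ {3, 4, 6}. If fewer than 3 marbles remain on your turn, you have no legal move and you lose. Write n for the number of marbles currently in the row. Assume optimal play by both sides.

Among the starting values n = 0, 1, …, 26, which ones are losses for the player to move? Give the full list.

Label each position W (a win for the player to move) or L (a loss). A position with no legal move is L; any other position is W exactly when some move reaches an L, and L when every move reaches a W.
n=0: no move → L
n=1: no move → L
n=2: no move → L
n=3: can move to 0, which is L ⇒ W
n=4: can move to 1, which is L ⇒ W
n=5: can move to 2, which is L ⇒ W
n=6: can move to 2, which is L ⇒ W
n=7: can move to 1, which is L ⇒ W
n=8: can move to 2, which is L ⇒ W
n=9: moves to 6(W), 5(W), 3(W); every one is W ⇒ L
n=10: moves to 7(W), 6(W), 4(W); every one is W ⇒ L
n=11: moves to 8(W), 7(W), 5(W); every one is W ⇒ L
n=12: can move to 9, which is L ⇒ W
n=13: can move to 10, which is L ⇒ W
n=14: can move to 11, which is L ⇒ W
n=15: can move to 11, which is L ⇒ W
n=16: can move to 10, which is L ⇒ W
n=17: can move to 11, which is L ⇒ W
n=18: moves to 15(W), 14(W), 12(W); every one is W ⇒ L
n=19: moves to 16(W), 15(W), 13(W); every one is W ⇒ L
n=20: moves to 17(W), 16(W), 14(W); every one is W ⇒ L
n=21: can move to 18, which is L ⇒ W
n=22: can move to 19, which is L ⇒ W
n=23: can move to 20, which is L ⇒ W
n=24: can move to 20, which is L ⇒ W
n=25: can move to 19, which is L ⇒ W
n=26: can move to 20, which is L ⇒ W
The losing starting values of n are exactly the entries labelled L in this table (9 of them).

0, 1, 2, 9, 10, 11, 18, 19, 20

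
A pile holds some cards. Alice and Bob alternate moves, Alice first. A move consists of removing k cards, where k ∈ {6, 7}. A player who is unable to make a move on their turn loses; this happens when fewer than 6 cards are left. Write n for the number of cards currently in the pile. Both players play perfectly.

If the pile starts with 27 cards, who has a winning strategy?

Classify positions by backward induction: terminal positions (no move available) are L. From any other position, the mover wins iff some move reaches an L.
n=0: no move → L
n=1: no move → L
n=2: no move → L
n=3: no move → L
n=4: no move → L
n=5: no move → L
n=6: →0(L), so W
n=7: →1(L), so W
n=8: →2(L), so W
n=9: →3(L), so W
n=10: →4(L), so W
n=11: →5(L), so W
n=12: →5(L), so W
n=13: →7(W), 6(W) — all W, so L
n=14: →8(W), 7(W) — all W, so L
n=15: →9(W), 8(W) — all W, so L
n=16: →10(W), 9(W) — all W, so L
n=17: →11(W), 10(W) — all W, so L
n=18: →12(W), 11(W) — all W, so L
n=19: →13(L), so W
n=20: →14(L), so W
n=21: →15(L), so W
n=22: →16(L), so W
n=23: →17(L), so W
n=24: →18(L), so W
n=25: →18(L), so W
n=26: →20(W), 19(W) — all W, so L
n=27: →21(W), 20(W) — all W, so L
The starting position 27 is L: whatever Alice does, the opponent receives a W position.

Bob wins.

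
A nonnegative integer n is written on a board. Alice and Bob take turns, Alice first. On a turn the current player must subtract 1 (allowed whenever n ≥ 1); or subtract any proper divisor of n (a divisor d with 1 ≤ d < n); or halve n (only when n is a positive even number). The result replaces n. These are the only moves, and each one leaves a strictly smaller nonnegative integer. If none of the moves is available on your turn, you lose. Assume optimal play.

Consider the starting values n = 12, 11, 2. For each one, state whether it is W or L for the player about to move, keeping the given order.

Build the W/L table. Terminal = L. A non-terminal position is W if it has a move to some L; otherwise it is L.
n=0: no move → L
n=1: reaches L-position 0 → W
n=2: only reaches 1(W), which is W → L
n=3: reaches L-position 2 → W
n=4: reaches L-position 2 → W
n=5: only reaches 4(W), which is W → L
n=6: reaches L-position 5 → W
n=7: only reaches 6(W), which is W → L
n=8: reaches L-position 7 → W
n=9: only reaches 6(W), 8(W), all W → L
n=10: reaches L-position 5 → W
n=11: only reaches 10(W), which is W → L
n=12: reaches L-position 9 → W

12: W, 11: L, 2: L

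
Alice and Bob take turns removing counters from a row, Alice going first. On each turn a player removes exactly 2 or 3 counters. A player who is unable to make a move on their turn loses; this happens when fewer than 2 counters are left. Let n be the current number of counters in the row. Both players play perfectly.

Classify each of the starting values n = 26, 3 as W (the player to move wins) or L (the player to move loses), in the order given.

26: L, 3: W

Classify positions by backward induction: terminal positions (no move available) are L. From any other position, the mover wins iff some move reaches an L.
n=0: no move → L
n=1: no move → L
n=2: reaches L-position 0 → W
n=3: reaches L-position 1 → W
n=4: reaches L-position 1 → W
n=5: only reaches 3(W), 2(W), all W → L
n=6: only reaches 4(W), 3(W), all W → L
n=7: reaches L-position 5 → W
n=8: reaches L-position 6 → W
n=9: reaches L-position 6 → W
n=10: only reaches 8(W), 7(W), all W → L
n=11: only reaches 9(W), 8(W), all W → L
n=12: reaches L-position 10 → W
n=13: reaches L-position 11 → W
n=14: reaches L-position 11 → W
n=15: only reaches 13(W), 12(W), all W → L
n=16: only reaches 14(W), 13(W), all W → L
n=17: reaches L-position 15 → W
n=18: reaches L-position 16 → W
n=19: reaches L-position 16 → W
n=20: only reaches 18(W), 17(W), all W → L
n=21: only reaches 19(W), 18(W), all W → L
n=22: reaches L-position 20 → W
n=23: reaches L-position 21 → W
n=24: reaches L-position 21 → W
n=25: only reaches 23(W), 22(W), all W → L
n=26: only reaches 24(W), 23(W), all W → L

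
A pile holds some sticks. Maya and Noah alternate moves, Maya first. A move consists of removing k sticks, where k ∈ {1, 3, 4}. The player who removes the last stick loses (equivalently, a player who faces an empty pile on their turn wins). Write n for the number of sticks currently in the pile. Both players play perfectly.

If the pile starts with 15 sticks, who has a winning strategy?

Positions with no move are W. A position that does have a move is losing for the player to move precisely when every available move leads to a winning position for the opponent. Fill in the labels:
n=0: no move; the opponent has just taken the last stick and therefore loses → W
n=1: L (sole option 0(W) is W)
n=2: W (go to 1, an L position)
n=3: L (options 2(W), 0(W) are all W)
n=4: W (go to 3, an L position)
n=5: W (go to 1, an L position)
n=6: W (go to 3, an L position)
n=7: W (go to 3, an L position)
n=8: L (options 7(W), 5(W), 4(W) are all W)
n=9: W (go to 8, an L position)
n=10: L (options 9(W), 7(W), 6(W) are all W)
n=11: W (go to 10, an L position)
n=12: W (go to 8, an L position)
n=13: W (go to 10, an L position)
n=14: W (go to 10, an L position)
n=15: L (options 14(W), 12(W), 11(W) are all W)
Every move from 15 reaches a W position, so the mover loses.

Noah wins.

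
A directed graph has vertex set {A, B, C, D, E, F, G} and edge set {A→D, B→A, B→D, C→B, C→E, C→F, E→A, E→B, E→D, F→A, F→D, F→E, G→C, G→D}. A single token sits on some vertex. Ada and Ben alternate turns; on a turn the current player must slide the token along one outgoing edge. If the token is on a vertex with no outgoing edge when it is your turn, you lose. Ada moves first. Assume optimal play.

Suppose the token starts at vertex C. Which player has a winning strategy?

Ben wins.

Label each position W (a win for the player to move) or L (a loss). A position with no legal move is L; any other position is W exactly when some move reaches an L, and L when every move reaches a W.
Every edge goes from a vertex to one that appears earlier in the order D, A, B, E, F, C, G, so processing vertices in that order labels each vertex after all of its successors.
D: no outgoing edge → L
A: can move to D, which is L ⇒ W
B: can move to D, which is L ⇒ W
E: can move to D, which is L ⇒ W
F: can move to D, which is L ⇒ W
C: moves to F(W), E(W), B(W); every one is W ⇒ L
G: can move to C, which is L ⇒ W
The starting position C is L: whatever Ada does, the opponent receives a W position.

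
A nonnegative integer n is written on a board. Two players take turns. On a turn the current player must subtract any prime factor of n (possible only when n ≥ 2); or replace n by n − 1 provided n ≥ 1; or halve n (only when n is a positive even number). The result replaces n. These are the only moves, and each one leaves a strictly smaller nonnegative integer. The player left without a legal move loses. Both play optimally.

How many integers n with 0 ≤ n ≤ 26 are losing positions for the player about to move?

6

Compute win/loss labels from the base case upward. A position with no move is L. Any other position is W if it can reach an L in one move, else L.
n=0: no move → L
n=1: W (go to 0, an L position)
n=2: W (go to 0, an L position)
n=3: W (go to 0, an L position)
n=4: L (options 2(W), 3(W) are all W)
n=5: W (go to 0, an L position)
n=6: W (go to 4, an L position)
n=7: W (go to 0, an L position)
n=8: W (go to 4, an L position)
n=9: L (options 6(W), 8(W) are all W)
n=10: W (go to 9, an L position)
n=11: W (go to 0, an L position)
n=12: W (go to 9, an L position)
n=13: W (go to 0, an L position)
n=14: L (options 7(W), 12(W), 13(W) are all W)
n=15: W (go to 14, an L position)
n=16: W (go to 14, an L position)
n=17: W (go to 0, an L position)
n=18: W (go to 9, an L position)
n=19: W (go to 0, an L position)
n=20: L (options 10(W), 15(W), 18(W), 19(W) are all W)
n=21: W (go to 14, an L position)
n=22: W (go to 20, an L position)
n=23: W (go to 0, an L position)
n=24: L (options 12(W), 21(W), 22(W), 23(W) are all W)
n=25: W (go to 20, an L position)
n=26: W (go to 24, an L position)
L entries with 0 ≤ n ≤ 26: n = 0, 4, 9, 14, 20, 24; that makes 6.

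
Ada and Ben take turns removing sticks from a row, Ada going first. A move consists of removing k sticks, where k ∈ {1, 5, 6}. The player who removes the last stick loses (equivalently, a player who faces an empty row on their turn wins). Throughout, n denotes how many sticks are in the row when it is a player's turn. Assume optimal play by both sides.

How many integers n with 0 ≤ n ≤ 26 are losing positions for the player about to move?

8

Use the standard recursion: the mover wins at a terminal position; elsewhere, the mover wins exactly when some move hands the opponent an L position.
n=0: no move; the opponent has just taken the last stick and therefore loses → W
n=1: →0(W) only, which is W, so L
n=2: →1(L), so W
n=3: →2(W) only, which is W, so L
n=4: →3(L), so W
n=5: →4(W), 0(W) — all W, so L
n=6: →5(L), so W
n=7: →1(L), so W
n=8: →3(L), so W
n=9: →3(L), so W
n=10: →5(L), so W
n=11: →5(L), so W
n=12: →11(W), 7(W), 6(W) — all W, so L
n=13: →12(L), so W
n=14: →13(W), 9(W), 8(W) — all W, so L
n=15: →14(L), so W
n=16: →15(W), 11(W), 10(W) — all W, so L
n=17: →16(L), so W
n=18: →12(L), so W
n=19: →14(L), so W
n=20: →14(L), so W
n=21: →16(L), so W
n=22: →16(L), so W
n=23: →22(W), 18(W), 17(W) — all W, so L
n=24: →23(L), so W
n=25: →24(W), 20(W), 19(W) — all W, so L
n=26: →25(L), so W
L entries with 0 ≤ n ≤ 26: n = 1, 3, 5, 12, 14, 16, 23, 25; that makes 8.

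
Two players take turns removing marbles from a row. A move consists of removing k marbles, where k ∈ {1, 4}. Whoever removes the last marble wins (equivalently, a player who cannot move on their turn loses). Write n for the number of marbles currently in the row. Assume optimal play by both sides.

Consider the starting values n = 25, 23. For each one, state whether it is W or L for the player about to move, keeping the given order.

Work bottom-up. With no move the player to move loses. Otherwise the position is W if at least one move leads to an L position for the opponent, and L if every move leads to a W.
n=0: no move → L
n=1: reaches L-position 0 → W
n=2: only reaches 1(W), which is W → L
n=3: reaches L-position 2 → W
n=4: reaches L-position 0 → W
n=5: only reaches 4(W), 1(W), all W → L
n=6: reaches L-position 5 → W
n=7: only reaches 6(W), 3(W), all W → L
n=8: reaches L-position 7 → W
n=9: reaches L-position 5 → W
n=10: only reaches 9(W), 6(W), all W → L
n=11: reaches L-position 10 → W
n=12: only reaches 11(W), 8(W), all W → L
n=13: reaches L-position 12 → W
n=14: reaches L-position 10 → W
n=15: only reaches 14(W), 11(W), all W → L
n=16: reaches L-position 15 → W
n=17: only reaches 16(W), 13(W), all W → L
n=18: reaches L-position 17 → W
n=19: reaches L-position 15 → W
n=20: only reaches 19(W), 16(W), all W → L
n=21: reaches L-position 20 → W
n=22: only reaches 21(W), 18(W), all W → L
n=23: reaches L-position 22 → W
n=24: reaches L-position 20 → W
n=25: only reaches 24(W), 21(W), all W → L

25: L, 23: W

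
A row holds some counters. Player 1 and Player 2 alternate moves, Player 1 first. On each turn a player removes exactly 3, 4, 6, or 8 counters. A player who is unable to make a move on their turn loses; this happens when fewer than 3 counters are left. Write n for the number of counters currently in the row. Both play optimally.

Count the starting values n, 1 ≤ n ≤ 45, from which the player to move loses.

Work bottom-up. With no move the player to move loses. Otherwise the position is W if at least one move leads to an L position for the opponent, and L if every move leads to a W.
n=0: no move → L
n=1: no move → L
n=2: no move → L
n=3: W (go to 0, an L position)
n=4: W (go to 1, an L position)
n=5: W (go to 2, an L position)
n=6: W (go to 2, an L position)
n=7: W (go to 1, an L position)
n=8: W (go to 2, an L position)
n=9: W (go to 1, an L position)
n=10: W (go to 2, an L position)
n=11: L (options 8(W), 7(W), 5(W), 3(W) are all W)
n=12: L (options 9(W), 8(W), 6(W), 4(W) are all W)
n=13: L (options 10(W), 9(W), 7(W), 5(W) are all W)
n=14: W (go to 11, an L position)
n=15: W (go to 12, an L position)
n=16: W (go to 13, an L position)
n=17: W (go to 13, an L position)
n=18: W (go to 12, an L position)
n=19: W (go to 13, an L position)
n=20: W (go to 12, an L position)
n=21: W (go to 13, an L position)
n=22: L (options 19(W), 18(W), 16(W), 14(W) are all W)
n=23: L (options 20(W), 19(W), 17(W), 15(W) are all W)
n=24: L (options 21(W), 20(W), 18(W), 16(W) are all W)
n=25: W (go to 22, an L position)
n=26: W (go to 23, an L position)
n=27: W (go to 24, an L position)
n=28: W (go to 24, an L position)
n=29: W (go to 23, an L position)
n=30: W (go to 24, an L position)
n=31: W (go to 23, an L position)
n=32: W (go to 24, an L position)
n=33: L (options 30(W), 29(W), 27(W), 25(W) are all W)
n=34: L (options 31(W), 30(W), 28(W), 26(W) are all W)
n=35: L (options 32(W), 31(W), 29(W), 27(W) are all W)
n=36: W (go to 33, an L position)
n=37: W (go to 34, an L position)
n=38: W (go to 35, an L position)
n=39: W (go to 35, an L position)
n=40: W (go to 34, an L position)
n=41: W (go to 35, an L position)
n=42: W (go to 34, an L position)
n=43: W (go to 35, an L position)
n=44: L (options 41(W), 40(W), 38(W), 36(W) are all W)
n=45: L (options 42(W), 41(W), 39(W), 37(W) are all W)
L entries with 1 ≤ n ≤ 45 (n=0 is outside the asked range and is not counted): n = 1, 2, 11, 12, 13, 22, 23, 24, 33, 34, 35, 44, 45; that makes 13.

13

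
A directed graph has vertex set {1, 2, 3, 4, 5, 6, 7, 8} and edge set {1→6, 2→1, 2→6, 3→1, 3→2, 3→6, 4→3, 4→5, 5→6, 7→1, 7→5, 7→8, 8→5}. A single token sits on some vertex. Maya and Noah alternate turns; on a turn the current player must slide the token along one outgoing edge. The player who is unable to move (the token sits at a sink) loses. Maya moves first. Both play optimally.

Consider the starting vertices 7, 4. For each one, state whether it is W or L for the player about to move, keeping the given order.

Compute win/loss labels from the base case upward. A position with no move is L. Any other position is W if it can reach an L in one move, else L.
Every edge goes from a vertex to one that appears earlier in the order 6, 1, 5, 2, 3, 4, 8, 7, so processing vertices in that order labels each vertex after all of its successors.
6: no outgoing edge → L
1: can move to 6, which is L ⇒ W
5: can move to 6, which is L ⇒ W
2: can move to 6, which is L ⇒ W
3: can move to 6, which is L ⇒ W
4: moves to 3(W), 5(W); every one is W ⇒ L
8: the only move is to 5(W), a W ⇒ L
7: can move to 8, which is L ⇒ W

7: W, 4: L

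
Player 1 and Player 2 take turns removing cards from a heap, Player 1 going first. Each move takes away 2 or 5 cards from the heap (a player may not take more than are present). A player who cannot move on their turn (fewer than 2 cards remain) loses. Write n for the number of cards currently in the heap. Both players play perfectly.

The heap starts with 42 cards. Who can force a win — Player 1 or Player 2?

Player 2 wins.

Work bottom-up. With no move the player to move loses. Otherwise the position is W if at least one move leads to an L position for the opponent, and L if every move leads to a W.
n=0: no move → L
n=1: no move → L
n=2: can move to 0, which is L ⇒ W
n=3: can move to 1, which is L ⇒ W
n=4: the only move is to 2(W), a W ⇒ L
n=5: can move to 0, which is L ⇒ W
n=6: can move to 4, which is L ⇒ W
n=7: moves to 5(W), 2(W); every one is W ⇒ L
n=8: moves to 6(W), 3(W); every one is W ⇒ L
n=9: can move to 7, which is L ⇒ W
n=10: can move to 8, which is L ⇒ W
n=11: moves to 9(W), 6(W); every one is W ⇒ L
n=12: can move to 7, which is L ⇒ W
n=13: can move to 11, which is L ⇒ W
n=14: moves to 12(W), 9(W); every one is W ⇒ L
n=15: moves to 13(W), 10(W); every one is W ⇒ L
n=16: can move to 14, which is L ⇒ W
n=17: can move to 15, which is L ⇒ W
n=18: moves to 16(W), 13(W); every one is W ⇒ L
n=19: can move to 14, which is L ⇒ W
n=20: can move to 18, which is L ⇒ W
n=21: moves to 19(W), 16(W); every one is W ⇒ L
n=22: moves to 20(W), 17(W); every one is W ⇒ L
n=23: can move to 21, which is L ⇒ W
n=24: can move to 22, which is L ⇒ W
n=25: moves to 23(W), 20(W); every one is W ⇒ L
n=26: can move to 21, which is L ⇒ W
n=27: can move to 25, which is L ⇒ W
n=28: moves to 26(W), 23(W); every one is W ⇒ L
n=29: moves to 27(W), 24(W); every one is W ⇒ L
n=30: can move to 28, which is L ⇒ W
n=31: can move to 29, which is L ⇒ W
n=32: moves to 30(W), 27(W); every one is W ⇒ L
n=33: can move to 28, which is L ⇒ W
n=34: can move to 32, which is L ⇒ W
n=35: moves to 33(W), 30(W); every one is W ⇒ L
n=36: moves to 34(W), 31(W); every one is W ⇒ L
n=37: can move to 35, which is L ⇒ W
n=38: can move to 36, which is L ⇒ W
n=39: moves to 37(W), 34(W); every one is W ⇒ L
n=40: can move to 35, which is L ⇒ W
n=41: can move to 39, which is L ⇒ W
n=42: moves to 40(W), 37(W); every one is W ⇒ L
Every move from 42 reaches a W position, so the mover loses.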